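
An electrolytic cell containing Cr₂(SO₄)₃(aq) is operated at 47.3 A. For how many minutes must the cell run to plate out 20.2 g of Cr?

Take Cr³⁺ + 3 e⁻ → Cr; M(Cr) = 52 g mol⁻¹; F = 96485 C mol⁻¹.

n(Cr) = m/M = 20.2 / 52 = 0.3885 mol.
Each Cr atom requires 3 electrons, so n(e⁻) = 3 × 0.3885 = 1.165 mol.
Q = n(e⁻)·F = 1.165 × 96485 = 112400 C.
t = Q/I = 112400 / 47.30 A = 2377 s = 39.6 min.

39.6 min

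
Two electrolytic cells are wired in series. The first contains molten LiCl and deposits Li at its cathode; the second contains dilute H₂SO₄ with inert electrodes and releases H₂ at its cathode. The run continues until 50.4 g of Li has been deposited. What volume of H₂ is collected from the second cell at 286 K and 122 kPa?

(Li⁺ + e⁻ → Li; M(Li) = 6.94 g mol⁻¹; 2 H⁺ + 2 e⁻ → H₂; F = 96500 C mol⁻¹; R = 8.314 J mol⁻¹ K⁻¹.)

70.8 L

n(Li) = 50.4 / 6.94 = 7.262 mol, so n(e⁻) = 1 × 7.262 = 7.262 mol.
The cells are in series, so the same 7.262 mol of electrons passes through the second cell.
2 H⁺ + 2 e⁻ → H₂ — 2 mol e⁻ per mol H₂, so n(H₂) = 7.262/2 = 3.631 mol.
V = nRT/P = (3.631 × 8.314 × 286) / (122 × 10³) = 0.0708 m³ = 70.8 L.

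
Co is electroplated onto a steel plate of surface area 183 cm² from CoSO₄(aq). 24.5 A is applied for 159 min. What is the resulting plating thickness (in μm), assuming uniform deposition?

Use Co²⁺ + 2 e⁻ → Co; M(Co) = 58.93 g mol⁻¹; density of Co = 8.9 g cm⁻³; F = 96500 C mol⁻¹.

438 μm

Q = I·t = 24.50 × 9540.0 = 233700 C; n(e⁻) = 2.422 mol.
n(Co) = n(e⁻)/2 = 1.211 mol, so m = 1.211 × 58.93 = 71.37 g.
Volume = m/ρ = 71.37 / 8.9 = 8.019 cm³.
Thickness = V/A = 8.019 / 183 = 0.0438 cm = 438 μm.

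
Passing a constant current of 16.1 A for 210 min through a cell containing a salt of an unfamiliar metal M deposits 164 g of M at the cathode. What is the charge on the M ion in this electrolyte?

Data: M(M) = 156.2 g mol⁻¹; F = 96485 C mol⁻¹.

+2

Q = I·t = 16.10 A × 12600 s = 202900 C, so n(e⁻) = 202900/96485 = 2.103 mol.
n(M) deposited = 164 / 156.2 = 1.050 mol.
Electrons per atom = n(e⁻)/n(M) = 2.103 / 1.050 = 2.00 ≈ 2, so the ion is M²⁺.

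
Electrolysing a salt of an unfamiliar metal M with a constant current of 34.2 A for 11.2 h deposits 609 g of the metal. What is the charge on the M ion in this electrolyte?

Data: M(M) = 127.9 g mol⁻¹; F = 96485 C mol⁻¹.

+3

Q = I·t = 34.20 A × 40320 s = 1379000 C, so n(e⁻) = 1379000/96485 = 14.29 mol.
n(M) deposited = 609 / 127.9 = 4.762 mol.
Electrons per atom = n(e⁻)/n(M) = 14.29 / 4.762 = 3.00 ≈ 3, so the ion is M³⁺.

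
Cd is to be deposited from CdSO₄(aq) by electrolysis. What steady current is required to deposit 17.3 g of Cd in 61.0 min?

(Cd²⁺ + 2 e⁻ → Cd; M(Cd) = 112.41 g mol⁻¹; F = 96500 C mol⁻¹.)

8.12 A

n(Cd) = 17.3 / 112.41 = 0.1539 mol.
n(e⁻) = 2 × 0.1539 = 0.3078 mol.
Q = n(e⁻)·F = 0.3078 × 96500 = 29700 C.
I = Q/t = 29700 / 3660.0 s = 8.12 A.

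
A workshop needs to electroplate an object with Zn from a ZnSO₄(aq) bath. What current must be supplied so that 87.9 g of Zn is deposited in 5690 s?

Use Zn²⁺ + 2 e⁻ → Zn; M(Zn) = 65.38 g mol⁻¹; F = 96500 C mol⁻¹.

45.6 A

n(Zn) = 87.9 / 65.38 = 1.344 mol.
n(e⁻) = 2 × 1.344 = 2.689 mol.
Q = n(e⁻)·F = 2.689 × 96500 = 259500 C.
I = Q/t = 259500 / 5690.0 s = 45.6 A.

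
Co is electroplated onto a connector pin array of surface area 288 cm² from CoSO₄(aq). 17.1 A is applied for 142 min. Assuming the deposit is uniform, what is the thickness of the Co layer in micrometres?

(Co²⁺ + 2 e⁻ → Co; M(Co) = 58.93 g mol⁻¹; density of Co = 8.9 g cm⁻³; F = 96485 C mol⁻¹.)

174 μm

Q = I·t = 17.10 × 8520.0 = 145700 C; n(e⁻) = 1.510 mol.
n(Co) = n(e⁻)/2 = 0.7550 mol, so m = 0.7550 × 58.93 = 44.49 g.
Volume = m/ρ = 44.49 / 8.9 = 4.999 cm³.
Thickness = V/A = 4.999 / 288 = 0.0174 cm = 174 μm.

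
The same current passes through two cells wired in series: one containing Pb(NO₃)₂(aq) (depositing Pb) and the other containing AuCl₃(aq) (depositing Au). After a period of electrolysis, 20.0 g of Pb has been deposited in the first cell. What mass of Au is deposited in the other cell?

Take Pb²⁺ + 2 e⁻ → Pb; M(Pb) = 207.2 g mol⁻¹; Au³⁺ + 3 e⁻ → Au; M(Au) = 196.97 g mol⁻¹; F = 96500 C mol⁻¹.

n(Pb) = 20.0 / 207.2 = 0.09653 mol.
Since Pb²⁺ + 2 e⁻ → Pb, n(e⁻) passed = 2 × 0.09653 = 0.1931 mol.
Cells in series carry the same charge, so the same 0.1931 mol of electrons passes through cell 2.
Au³⁺ + 3 e⁻ → Au, so n(Au) = 0.1931 / 3 = 0.06435 mol.
m(Au) = 0.06435 × 196.97 = 12.7 g.

12.7 g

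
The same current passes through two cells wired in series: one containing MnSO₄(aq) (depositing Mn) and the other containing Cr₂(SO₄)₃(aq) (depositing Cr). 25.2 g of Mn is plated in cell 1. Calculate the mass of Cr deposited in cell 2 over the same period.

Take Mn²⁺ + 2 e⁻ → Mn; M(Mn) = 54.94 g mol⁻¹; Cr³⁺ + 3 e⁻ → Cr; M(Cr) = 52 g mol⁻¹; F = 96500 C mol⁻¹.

n(Mn) = 25.2 / 54.94 = 0.4587 mol.
Since Mn²⁺ + 2 e⁻ → Mn, n(e⁻) passed = 2 × 0.4587 = 0.9174 mol.
Cells in series carry the same charge, so the same 0.9174 mol of electrons passes through cell 2.
Cr³⁺ + 3 e⁻ → Cr, so n(Cr) = 0.9174 / 3 = 0.3058 mol.
m(Cr) = 0.3058 × 52 = 15.9 g.

15.9 g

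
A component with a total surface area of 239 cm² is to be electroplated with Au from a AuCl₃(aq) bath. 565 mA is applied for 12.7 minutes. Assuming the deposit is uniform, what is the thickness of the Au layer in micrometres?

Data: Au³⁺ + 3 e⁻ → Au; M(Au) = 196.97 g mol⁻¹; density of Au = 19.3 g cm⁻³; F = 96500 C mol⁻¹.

0.635 μm

Q = I·t = 0.5650 × 762.00 = 430.5 C; n(e⁻) = 0.004461 mol.
n(Au) = n(e⁻)/3 = 0.001487 mol, so m = 0.001487 × 196.97 = 0.2929 g.
Volume = m/ρ = 0.2929 / 19.3 = 0.01518 cm³.
Thickness = V/A = 0.01518 / 239 = 6.35 × 10⁻⁵ cm = 0.635 μm.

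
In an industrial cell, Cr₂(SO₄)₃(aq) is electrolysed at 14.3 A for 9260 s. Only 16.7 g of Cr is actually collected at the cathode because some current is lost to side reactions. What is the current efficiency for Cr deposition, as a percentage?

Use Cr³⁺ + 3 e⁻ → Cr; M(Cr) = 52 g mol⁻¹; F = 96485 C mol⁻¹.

70.2 %

Q = I·t = 14.30 × 9260.0 = 132400 C; n(e⁻) = 132400/96485 = 1.372 mol.
Theoretical n(Cr) = n(e⁻)/3 = 0.4575 mol, i.e. m_theo = 0.4575 × 52 = 23.79 g.
Efficiency = m_actual / m_theo = 16.7 / 23.79 = 70.2 %.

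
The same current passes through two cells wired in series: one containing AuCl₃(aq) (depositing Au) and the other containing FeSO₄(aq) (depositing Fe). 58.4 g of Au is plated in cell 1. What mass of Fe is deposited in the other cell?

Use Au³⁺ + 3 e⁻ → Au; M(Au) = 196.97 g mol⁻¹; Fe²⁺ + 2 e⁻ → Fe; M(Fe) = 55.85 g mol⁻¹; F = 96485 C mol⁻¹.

n(Au) = 58.4 / 196.97 = 0.2965 mol.
Since Au³⁺ + 3 e⁻ → Au, n(e⁻) passed = 3 × 0.2965 = 0.8895 mol.
Cells in series carry the same charge, so the same 0.8895 mol of electrons passes through cell 2.
Fe²⁺ + 2 e⁻ → Fe, so n(Fe) = 0.8895 / 2 = 0.4447 mol.
m(Fe) = 0.4447 × 55.85 = 24.8 g.

24.8 g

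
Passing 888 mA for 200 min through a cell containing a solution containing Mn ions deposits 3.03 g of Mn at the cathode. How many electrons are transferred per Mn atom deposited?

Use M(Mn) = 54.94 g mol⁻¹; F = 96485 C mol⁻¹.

Q = I·t = 0.8880 A × 12000 s = 10660 C, so n(e⁻) = 10660/96485 = 0.1104 mol.
n(Mn) deposited = 3.03 / 54.94 = 0.05515 mol.
Electrons per atom = n(e⁻)/n(Mn) = 0.1104 / 0.05515 = 2.00 ≈ 2, so the ion is Mn²⁺.

2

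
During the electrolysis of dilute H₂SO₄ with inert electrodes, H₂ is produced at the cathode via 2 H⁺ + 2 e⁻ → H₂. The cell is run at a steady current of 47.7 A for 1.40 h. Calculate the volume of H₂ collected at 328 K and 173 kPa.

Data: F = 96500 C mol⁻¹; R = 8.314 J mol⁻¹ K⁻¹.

19.6 L

Q = I·t = 47.70 A × 5040.0 s = 240400 C.
n(e⁻) = Q/F = 240400 / 96500 = 2.491 mol.
2 electrons are transferred per H₂ molecule, so n(H₂) = 2.491 / 2 = 1.246 mol.
V = nRT/P = (1.246 × 8.314 × 328) / (173 × 10³ Pa) = 0.0196 m³ = 19.6 L.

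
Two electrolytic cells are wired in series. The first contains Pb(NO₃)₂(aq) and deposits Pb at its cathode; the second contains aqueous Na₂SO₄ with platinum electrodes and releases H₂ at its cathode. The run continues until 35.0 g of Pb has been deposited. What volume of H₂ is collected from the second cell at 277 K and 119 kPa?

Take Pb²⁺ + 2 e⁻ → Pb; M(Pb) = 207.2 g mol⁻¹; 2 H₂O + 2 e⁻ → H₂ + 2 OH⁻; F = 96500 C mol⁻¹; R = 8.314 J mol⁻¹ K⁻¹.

3.27 L

n(Pb) = 35.0 / 207.2 = 0.1689 mol, so n(e⁻) = 2 × 0.1689 = 0.3378 mol.
The cells are in series, so the same 0.3378 mol of electrons passes through the second cell.
2 H₂O + 2 e⁻ → H₂ + 2 OH⁻ — 2 mol e⁻ per mol H₂, so n(H₂) = 0.3378/2 = 0.1689 mol.
V = nRT/P = (0.1689 × 8.314 × 277) / (119 × 10³) = 0.00327 m³ = 3.27 L.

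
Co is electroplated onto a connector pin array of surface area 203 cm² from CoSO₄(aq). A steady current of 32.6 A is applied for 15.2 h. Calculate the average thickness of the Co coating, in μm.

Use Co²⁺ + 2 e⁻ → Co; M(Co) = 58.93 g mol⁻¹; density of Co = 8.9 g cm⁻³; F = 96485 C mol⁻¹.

3020 μm

Q = I·t = 32.60 × 54720 = 1784000 C; n(e⁻) = 18.49 mol.
n(Co) = n(e⁻)/2 = 9.244 mol, so m = 9.244 × 58.93 = 544.8 g.
Volume = m/ρ = 544.8 / 8.9 = 61.21 cm³.
Thickness = V/A = 61.21 / 203 = 0.302 cm = 3020 μm.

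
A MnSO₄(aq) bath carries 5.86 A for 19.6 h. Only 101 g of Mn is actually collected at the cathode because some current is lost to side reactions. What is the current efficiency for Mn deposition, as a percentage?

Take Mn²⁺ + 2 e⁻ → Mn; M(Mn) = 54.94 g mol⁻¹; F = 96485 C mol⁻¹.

85.8 %

Q = I·t = 5.860 × 70560 = 413500 C; n(e⁻) = 413500/96485 = 4.285 mol.
Theoretical n(Mn) = n(e⁻)/2 = 2.143 mol, i.e. m_theo = 2.143 × 54.94 = 117.7 g.
Efficiency = m_actual / m_theo = 101 / 117.7 = 85.8 %.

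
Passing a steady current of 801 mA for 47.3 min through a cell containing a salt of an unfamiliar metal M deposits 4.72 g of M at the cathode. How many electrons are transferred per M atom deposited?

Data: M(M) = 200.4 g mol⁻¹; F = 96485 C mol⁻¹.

Q = I·t = 0.8010 A × 2838.0 s = 2273 C, so n(e⁻) = 2273/96485 = 0.02356 mol.
n(M) deposited = 4.72 / 200.4 = 0.02355 mol.
Electrons per atom = n(e⁻)/n(M) = 0.02356 / 0.02355 = 1.00 ≈ 1, so the ion is M⁺.

1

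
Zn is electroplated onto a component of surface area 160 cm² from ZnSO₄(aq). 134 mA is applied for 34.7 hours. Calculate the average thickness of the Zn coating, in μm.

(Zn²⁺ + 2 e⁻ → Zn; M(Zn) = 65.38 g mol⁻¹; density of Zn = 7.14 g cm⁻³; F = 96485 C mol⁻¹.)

49.6 μm

Q = I·t = 0.1340 × 124920 = 16740 C; n(e⁻) = 0.1735 mol.
n(Zn) = n(e⁻)/2 = 0.08675 mol, so m = 0.08675 × 65.38 = 5.671 g.
Volume = m/ρ = 5.671 / 7.14 = 0.7943 cm³.
Thickness = V/A = 0.7943 / 160 = 0.00496 cm = 49.6 μm.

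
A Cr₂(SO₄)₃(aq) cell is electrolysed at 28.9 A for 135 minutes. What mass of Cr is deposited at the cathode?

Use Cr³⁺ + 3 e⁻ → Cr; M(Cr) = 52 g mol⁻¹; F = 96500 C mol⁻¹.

42.0 g

Q = I·t = 28.90 A × 8100.0 s = 234100 C.
n(e⁻) = Q/F = 234100 / 96500 = 2.426 mol.
Cr³⁺ + 3 e⁻ → Cr, so n(Cr) = n(e⁻)/3 = 0.8086 mol.
m = n·M = 0.8086 × 52 = 42.0 g.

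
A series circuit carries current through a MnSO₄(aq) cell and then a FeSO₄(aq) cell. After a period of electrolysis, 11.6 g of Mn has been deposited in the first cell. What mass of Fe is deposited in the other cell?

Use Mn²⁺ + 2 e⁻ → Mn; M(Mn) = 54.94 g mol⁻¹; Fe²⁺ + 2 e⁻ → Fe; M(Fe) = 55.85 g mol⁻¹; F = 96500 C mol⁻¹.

n(Mn) = 11.6 / 54.94 = 0.2111 mol.
Since Mn²⁺ + 2 e⁻ → Mn, n(e⁻) passed = 2 × 0.2111 = 0.4223 mol.
Cells in series carry the same charge, so the same 0.4223 mol of electrons passes through cell 2.
Fe²⁺ + 2 e⁻ → Fe, so n(Fe) = 0.4223 / 2 = 0.2111 mol.
m(Fe) = 0.2111 × 55.85 = 11.8 g.

11.8 g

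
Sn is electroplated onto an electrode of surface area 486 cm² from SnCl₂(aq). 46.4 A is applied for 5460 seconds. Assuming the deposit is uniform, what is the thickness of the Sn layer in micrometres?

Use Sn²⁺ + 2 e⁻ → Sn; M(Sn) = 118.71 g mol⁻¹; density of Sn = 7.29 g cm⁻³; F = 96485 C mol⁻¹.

Q = I·t = 46.40 × 5460.0 = 253300 C; n(e⁻) = 2.626 mol.
n(Sn) = n(e⁻)/2 = 1.313 mol, so m = 1.313 × 118.71 = 155.9 g.
Volume = m/ρ = 155.9 / 7.29 = 21.38 cm³.
Thickness = V/A = 21.38 / 486 = 0.0440 cm = 440 μm.

440 μm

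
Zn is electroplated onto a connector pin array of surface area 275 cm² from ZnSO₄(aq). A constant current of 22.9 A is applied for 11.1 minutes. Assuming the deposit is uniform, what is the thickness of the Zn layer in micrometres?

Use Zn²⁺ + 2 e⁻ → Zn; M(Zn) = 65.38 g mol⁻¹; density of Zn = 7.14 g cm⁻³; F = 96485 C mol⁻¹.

26.3 μm

Q = I·t = 22.90 × 666.00 = 15250 C; n(e⁻) = 0.1581 mol.
n(Zn) = n(e⁻)/2 = 0.07904 mol, so m = 0.07904 × 65.38 = 5.167 g.
Volume = m/ρ = 5.167 / 7.14 = 0.7237 cm³.
Thickness = V/A = 0.7237 / 275 = 0.00263 cm = 26.3 μm.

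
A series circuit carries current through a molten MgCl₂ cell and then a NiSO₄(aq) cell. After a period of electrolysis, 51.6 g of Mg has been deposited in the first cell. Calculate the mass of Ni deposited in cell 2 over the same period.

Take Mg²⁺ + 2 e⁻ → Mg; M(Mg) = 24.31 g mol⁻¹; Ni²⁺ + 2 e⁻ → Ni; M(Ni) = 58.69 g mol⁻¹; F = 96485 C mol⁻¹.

n(Mg) = 51.6 / 24.31 = 2.123 mol.
Since Mg²⁺ + 2 e⁻ → Mg, n(e⁻) passed = 2 × 2.123 = 4.245 mol.
Cells in series carry the same charge, so the same 4.245 mol of electrons passes through cell 2.
Ni²⁺ + 2 e⁻ → Ni, so n(Ni) = 4.245 / 2 = 2.123 mol.
m(Ni) = 2.123 × 58.69 = 125 g.

125 g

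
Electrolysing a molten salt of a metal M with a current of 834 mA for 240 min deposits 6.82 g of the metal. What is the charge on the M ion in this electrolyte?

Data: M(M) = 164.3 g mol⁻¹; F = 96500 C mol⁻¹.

Q = I·t = 0.8340 A × 14400 s = 12010 C, so n(e⁻) = 12010/96500 = 0.1245 mol.
n(M) deposited = 6.82 / 164.3 = 0.04151 mol.
Electrons per atom = n(e⁻)/n(M) = 0.1245 / 0.04151 = 3.00 ≈ 3, so the ion is M³⁺.

+3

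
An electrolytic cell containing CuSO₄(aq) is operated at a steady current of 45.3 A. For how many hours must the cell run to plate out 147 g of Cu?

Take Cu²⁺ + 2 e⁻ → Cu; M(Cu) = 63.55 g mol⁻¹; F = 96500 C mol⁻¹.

n(Cu) = m/M = 147 / 63.55 = 2.313 mol.
Each Cu atom requires 2 electrons, so n(e⁻) = 2 × 2.313 = 4.626 mol.
Q = n(e⁻)·F = 4.626 × 96500 = 446400 C.
t = Q/I = 446400 / 45.30 A = 9855 s = 2.74 h.

2.74 h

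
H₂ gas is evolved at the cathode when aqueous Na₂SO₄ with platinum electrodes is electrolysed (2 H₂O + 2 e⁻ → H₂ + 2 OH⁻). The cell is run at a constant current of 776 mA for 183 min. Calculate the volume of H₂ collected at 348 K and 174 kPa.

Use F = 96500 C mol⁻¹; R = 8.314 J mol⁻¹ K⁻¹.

0.734 L

Q = I·t = 0.7760 A × 10980 s = 8520 C.
n(e⁻) = Q/F = 8520 / 96500 = 0.08830 mol.
2 electrons are transferred per H₂ molecule, so n(H₂) = 0.08830 / 2 = 0.04415 mol.
V = nRT/P = (0.04415 × 8.314 × 348) / (174 × 10³ Pa) = 7.34 × 10⁻⁴ m³ = 0.734 L.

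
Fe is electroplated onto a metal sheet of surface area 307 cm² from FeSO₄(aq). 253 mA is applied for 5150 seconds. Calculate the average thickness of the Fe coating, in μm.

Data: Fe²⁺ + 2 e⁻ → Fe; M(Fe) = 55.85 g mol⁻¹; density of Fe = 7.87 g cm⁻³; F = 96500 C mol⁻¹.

1.56 μm

Q = I·t = 0.2530 × 5150.0 = 1303 C; n(e⁻) = 0.01350 mol.
n(Fe) = n(e⁻)/2 = 0.006751 mol, so m = 0.006751 × 55.85 = 0.3770 g.
Volume = m/ρ = 0.3770 / 7.87 = 0.04791 cm³.
Thickness = V/A = 0.04791 / 307 = 1.56 × 10⁻⁴ cm = 1.56 μm.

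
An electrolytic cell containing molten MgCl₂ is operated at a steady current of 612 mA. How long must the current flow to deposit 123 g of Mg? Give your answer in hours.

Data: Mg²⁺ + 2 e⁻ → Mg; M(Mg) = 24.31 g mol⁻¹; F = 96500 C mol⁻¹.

n(Mg) = m/M = 123 / 24.31 = 5.060 mol.
Each Mg atom requires 2 electrons, so n(e⁻) = 2 × 5.060 = 10.12 mol.
Q = n(e⁻)·F = 10.12 × 96500 = 976500 C.
t = Q/I = 976500 / 0.6120 A = 1596000 s = 443 h.

443 h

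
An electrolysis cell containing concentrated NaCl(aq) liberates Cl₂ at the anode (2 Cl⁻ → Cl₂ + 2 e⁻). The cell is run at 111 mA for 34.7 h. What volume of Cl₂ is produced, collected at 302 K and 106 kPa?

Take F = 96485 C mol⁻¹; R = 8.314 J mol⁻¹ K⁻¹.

1.70 L

Q = I·t = 0.1110 A × 124920 s = 13870 C.
n(e⁻) = Q/F = 13870 / 96485 = 0.1437 mol.
2 electrons are transferred per Cl₂ molecule, so n(Cl₂) = 0.1437 / 2 = 0.07186 mol.
V = nRT/P = (0.07186 × 8.314 × 302) / (106 × 10³ Pa) = 0.00170 m³ = 1.70 L.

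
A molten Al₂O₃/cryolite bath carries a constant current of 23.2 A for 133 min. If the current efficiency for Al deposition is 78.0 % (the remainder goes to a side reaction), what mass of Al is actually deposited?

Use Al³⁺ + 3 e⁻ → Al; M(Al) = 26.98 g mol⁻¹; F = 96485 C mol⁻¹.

13.5 g

Q = I·t = 23.20 × 7980.0 = 185100 C.
n(e⁻) = 185100/96485 = 1.919 mol; theoretically n(Al) = 1.919/3 = 0.6396 mol, m_theo = 17.26 g.
At 78.0 % efficiency, m_actual = 0.780 × 17.26 = 13.5 g.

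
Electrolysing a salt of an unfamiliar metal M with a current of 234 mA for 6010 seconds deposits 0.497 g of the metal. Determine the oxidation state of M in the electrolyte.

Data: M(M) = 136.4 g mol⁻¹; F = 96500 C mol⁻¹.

+4

Q = I·t = 0.2340 A × 6010.0 s = 1406 C, so n(e⁻) = 1406/96500 = 0.01457 mol.
n(M) deposited = 0.497 / 136.4 = 0.003644 mol.
Electrons per atom = n(e⁻)/n(M) = 0.01457 / 0.003644 = 4.00 ≈ 4, so the ion is M⁴⁺.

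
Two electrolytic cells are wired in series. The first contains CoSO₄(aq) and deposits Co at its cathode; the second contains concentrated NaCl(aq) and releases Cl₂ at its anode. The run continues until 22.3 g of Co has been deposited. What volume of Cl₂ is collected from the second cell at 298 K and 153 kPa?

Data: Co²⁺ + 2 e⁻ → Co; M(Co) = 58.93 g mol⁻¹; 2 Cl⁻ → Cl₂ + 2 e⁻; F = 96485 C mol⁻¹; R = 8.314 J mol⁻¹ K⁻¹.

n(Co) = 22.3 / 58.93 = 0.3784 mol, so n(e⁻) = 2 × 0.3784 = 0.7568 mol.
The cells are in series, so the same 0.7568 mol of electrons passes through the second cell.
2 Cl⁻ → Cl₂ + 2 e⁻ — 2 mol e⁻ per mol Cl₂, so n(Cl₂) = 0.7568/2 = 0.3784 mol.
V = nRT/P = (0.3784 × 8.314 × 298) / (153 × 10³) = 0.00613 m³ = 6.13 L.

6.13 L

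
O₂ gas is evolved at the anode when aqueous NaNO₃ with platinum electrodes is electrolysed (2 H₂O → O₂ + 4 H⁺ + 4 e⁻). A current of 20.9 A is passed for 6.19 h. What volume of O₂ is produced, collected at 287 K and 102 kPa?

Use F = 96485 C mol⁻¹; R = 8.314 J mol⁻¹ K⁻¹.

Q = I·t = 20.90 A × 22284 s = 465700 C.
n(e⁻) = Q/F = 465700 / 96485 = 4.827 mol.
4 electrons are transferred per O₂ molecule, so n(O₂) = 4.827 / 4 = 1.207 mol.
V = nRT/P = (1.207 × 8.314 × 287) / (102 × 10³ Pa) = 0.0282 m³ = 28.2 L.

28.2 L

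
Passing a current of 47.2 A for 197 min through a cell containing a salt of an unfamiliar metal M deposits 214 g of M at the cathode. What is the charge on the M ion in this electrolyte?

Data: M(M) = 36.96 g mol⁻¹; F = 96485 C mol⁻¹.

+1

Q = I·t = 47.20 A × 11820 s = 557900 C, so n(e⁻) = 557900/96485 = 5.782 mol.
n(M) deposited = 214 / 36.96 = 5.790 mol.
Electrons per atom = n(e⁻)/n(M) = 5.782 / 5.790 = 0.999 ≈ 1, so the ion is M⁺.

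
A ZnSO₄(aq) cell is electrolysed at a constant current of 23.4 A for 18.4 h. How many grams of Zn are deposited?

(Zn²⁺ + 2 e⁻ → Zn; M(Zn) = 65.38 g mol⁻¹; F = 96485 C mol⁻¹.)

Q = I·t = 23.40 A × 66240 s = 1550000 C.
n(e⁻) = Q/F = 1550000 / 96485 = 16.06 mol.
Zn²⁺ + 2 e⁻ → Zn, so n(Zn) = n(e⁻)/2 = 8.032 mol.
m = n·M = 8.032 × 65.38 = 525 g.

525 g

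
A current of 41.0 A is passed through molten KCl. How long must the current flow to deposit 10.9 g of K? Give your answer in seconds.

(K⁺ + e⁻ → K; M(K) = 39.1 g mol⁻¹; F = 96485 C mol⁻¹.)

656 s

n(K) = m/M = 10.9 / 39.1 = 0.2788 mol.
Each K atom requires 1 electron, so n(e⁻) = 1 × 0.2788 = 0.2788 mol.
Q = n(e⁻)·F = 0.2788 × 96485 = 26900 C.
t = Q/I = 26900 / 41.00 A = 656.0 s.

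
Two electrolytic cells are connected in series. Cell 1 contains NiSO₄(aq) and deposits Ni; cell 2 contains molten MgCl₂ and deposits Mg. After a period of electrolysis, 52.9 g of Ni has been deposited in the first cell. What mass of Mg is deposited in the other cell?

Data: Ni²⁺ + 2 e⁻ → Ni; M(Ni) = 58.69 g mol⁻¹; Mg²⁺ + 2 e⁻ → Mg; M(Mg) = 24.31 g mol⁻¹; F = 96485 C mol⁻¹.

21.9 g

n(Ni) = 52.9 / 58.69 = 0.9013 mol.
Since Ni²⁺ + 2 e⁻ → Ni, n(e⁻) passed = 2 × 0.9013 = 1.803 mol.
Cells in series carry the same charge, so the same 1.803 mol of electrons passes through cell 2.
Mg²⁺ + 2 e⁻ → Mg, so n(Mg) = 1.803 / 2 = 0.9013 mol.
m(Mg) = 0.9013 × 24.31 = 21.9 g.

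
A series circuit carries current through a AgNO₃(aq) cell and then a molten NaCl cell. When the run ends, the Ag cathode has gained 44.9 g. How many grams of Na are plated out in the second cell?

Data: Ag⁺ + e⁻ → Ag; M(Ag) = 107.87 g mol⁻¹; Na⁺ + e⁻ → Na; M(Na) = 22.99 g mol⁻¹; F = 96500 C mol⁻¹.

n(Ag) = 44.9 / 107.87 = 0.4162 mol.
Since Ag⁺ + e⁻ → Ag, n(e⁻) passed = 1 × 0.4162 = 0.4162 mol.
Cells in series carry the same charge, so the same 0.4162 mol of electrons passes through cell 2.
Na⁺ + e⁻ → Na, so n(Na) = 0.4162 / 1 = 0.4162 mol.
m(Na) = 0.4162 × 22.99 = 9.57 g.

9.57 g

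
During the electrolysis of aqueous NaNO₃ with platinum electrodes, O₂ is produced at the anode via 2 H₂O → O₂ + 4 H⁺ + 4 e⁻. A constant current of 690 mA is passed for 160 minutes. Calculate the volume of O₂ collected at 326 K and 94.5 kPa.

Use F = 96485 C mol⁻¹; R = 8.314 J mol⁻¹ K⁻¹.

0.492 L

Q = I·t = 0.6900 A × 9600.0 s = 6624 C.
n(e⁻) = Q/F = 6624 / 96485 = 0.06865 mol.
4 electrons are transferred per O₂ molecule, so n(O₂) = 0.06865 / 4 = 0.01716 mol.
V = nRT/P = (0.01716 × 8.314 × 326) / (94.5 × 10³ Pa) = 4.92 × 10⁻⁴ m³ = 0.492 L.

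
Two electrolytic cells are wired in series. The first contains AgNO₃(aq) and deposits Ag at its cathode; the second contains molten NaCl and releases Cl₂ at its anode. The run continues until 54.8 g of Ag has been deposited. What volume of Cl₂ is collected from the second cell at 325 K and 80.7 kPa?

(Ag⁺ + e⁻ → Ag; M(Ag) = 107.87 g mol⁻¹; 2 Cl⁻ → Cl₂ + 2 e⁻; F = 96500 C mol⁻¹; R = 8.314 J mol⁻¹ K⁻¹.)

8.50 L

n(Ag) = 54.8 / 107.87 = 0.5080 mol, so n(e⁻) = 1 × 0.5080 = 0.5080 mol.
The cells are in series, so the same 0.5080 mol of electrons passes through the second cell.
2 Cl⁻ → Cl₂ + 2 e⁻ — 2 mol e⁻ per mol Cl₂, so n(Cl₂) = 0.5080/2 = 0.2540 mol.
V = nRT/P = (0.2540 × 8.314 × 325) / (80.7 × 10³) = 0.00850 m³ = 8.50 L.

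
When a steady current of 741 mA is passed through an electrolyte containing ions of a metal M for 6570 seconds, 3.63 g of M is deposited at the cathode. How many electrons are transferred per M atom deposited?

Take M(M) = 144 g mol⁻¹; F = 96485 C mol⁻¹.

Q = I·t = 0.7410 A × 6570.0 s = 4868 C, so n(e⁻) = 4868/96485 = 0.05046 mol.
n(M) deposited = 3.63 / 144 = 0.02521 mol.
Electrons per atom = n(e⁻)/n(M) = 0.05046 / 0.02521 = 2.00 ≈ 2, so the ion is M²⁺.

2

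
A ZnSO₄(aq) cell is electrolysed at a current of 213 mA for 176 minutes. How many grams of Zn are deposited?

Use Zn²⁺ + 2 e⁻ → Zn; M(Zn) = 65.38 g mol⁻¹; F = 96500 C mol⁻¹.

Q = I·t = 0.2130 A × 10560 s = 2249 C.
n(e⁻) = Q/F = 2249 / 96500 = 0.02331 mol.
Zn²⁺ + 2 e⁻ → Zn, so n(Zn) = n(e⁻)/2 = 0.01165 mol.
m = n·M = 0.01165 × 65.38 = 0.762 g.

0.762 g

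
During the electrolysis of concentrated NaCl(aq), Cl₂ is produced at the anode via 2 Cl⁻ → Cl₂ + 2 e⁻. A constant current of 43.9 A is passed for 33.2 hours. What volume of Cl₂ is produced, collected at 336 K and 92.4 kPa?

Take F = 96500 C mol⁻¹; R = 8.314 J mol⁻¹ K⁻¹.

Q = I·t = 43.90 A × 119520 s = 5247000 C.
n(e⁻) = Q/F = 5247000 / 96500 = 54.37 mol.
2 electrons are transferred per Cl₂ molecule, so n(Cl₂) = 54.37 / 2 = 27.19 mol.
V = nRT/P = (27.19 × 8.314 × 336) / (92.4 × 10³ Pa) = 0.822 m³ = 822 L.

822 L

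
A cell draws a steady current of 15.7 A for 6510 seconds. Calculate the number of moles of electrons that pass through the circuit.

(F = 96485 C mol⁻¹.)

Q = I·t = 15.70 A × 6510.0 s = 102200 C.
n(e⁻) = Q/F = 102200 / 96485 = 1.06 mol.

1.06 mol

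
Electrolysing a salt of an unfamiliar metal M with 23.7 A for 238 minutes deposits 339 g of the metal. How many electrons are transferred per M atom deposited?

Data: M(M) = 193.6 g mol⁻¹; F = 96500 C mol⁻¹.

Q = I·t = 23.70 A × 14280 s = 338400 C, so n(e⁻) = 338400/96500 = 3.507 mol.
n(M) deposited = 339 / 193.6 = 1.751 mol.
Electrons per atom = n(e⁻)/n(M) = 3.507 / 1.751 = 2.00 ≈ 2, so the ion is M²⁺.

2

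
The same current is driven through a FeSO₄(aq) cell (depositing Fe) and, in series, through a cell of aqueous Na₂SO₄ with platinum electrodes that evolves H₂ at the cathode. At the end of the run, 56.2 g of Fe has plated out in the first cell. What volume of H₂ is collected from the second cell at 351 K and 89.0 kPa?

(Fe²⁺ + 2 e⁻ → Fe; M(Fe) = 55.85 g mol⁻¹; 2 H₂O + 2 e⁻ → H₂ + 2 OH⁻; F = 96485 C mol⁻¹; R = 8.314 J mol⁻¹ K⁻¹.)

33.0 L

n(Fe) = 56.2 / 55.85 = 1.006 mol, so n(e⁻) = 2 × 1.006 = 2.013 mol.
The cells are in series, so the same 2.013 mol of electrons passes through the second cell.
2 H₂O + 2 e⁻ → H₂ + 2 OH⁻ — 2 mol e⁻ per mol H₂, so n(H₂) = 2.013/2 = 1.006 mol.
V = nRT/P = (1.006 × 8.314 × 351) / (89.0 × 10³) = 0.0330 m³ = 33.0 L.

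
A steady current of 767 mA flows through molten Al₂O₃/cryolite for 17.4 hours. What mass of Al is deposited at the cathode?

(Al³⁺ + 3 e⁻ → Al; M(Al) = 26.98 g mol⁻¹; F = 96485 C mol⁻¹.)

Q = I·t = 0.7670 A × 62640 s = 48040 C.
n(e⁻) = Q/F = 48040 / 96485 = 0.4980 mol.
Al³⁺ + 3 e⁻ → Al, so n(Al) = n(e⁻)/3 = 0.1660 mol.
m = n·M = 0.1660 × 26.98 = 4.48 g.

4.48 g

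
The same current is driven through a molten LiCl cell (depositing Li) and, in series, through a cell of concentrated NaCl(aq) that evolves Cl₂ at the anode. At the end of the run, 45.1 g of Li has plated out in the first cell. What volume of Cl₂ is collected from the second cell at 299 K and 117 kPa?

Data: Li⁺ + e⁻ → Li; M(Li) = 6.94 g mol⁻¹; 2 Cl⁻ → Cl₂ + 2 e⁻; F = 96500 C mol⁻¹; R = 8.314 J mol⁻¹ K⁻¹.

n(Li) = 45.1 / 6.94 = 6.499 mol, so n(e⁻) = 1 × 6.499 = 6.499 mol.
The cells are in series, so the same 6.499 mol of electrons passes through the second cell.
2 Cl⁻ → Cl₂ + 2 e⁻ — 2 mol e⁻ per mol Cl₂, so n(Cl₂) = 6.499/2 = 3.249 mol.
V = nRT/P = (3.249 × 8.314 × 299) / (117 × 10³) = 0.0690 m³ = 69.0 L.

69.0 L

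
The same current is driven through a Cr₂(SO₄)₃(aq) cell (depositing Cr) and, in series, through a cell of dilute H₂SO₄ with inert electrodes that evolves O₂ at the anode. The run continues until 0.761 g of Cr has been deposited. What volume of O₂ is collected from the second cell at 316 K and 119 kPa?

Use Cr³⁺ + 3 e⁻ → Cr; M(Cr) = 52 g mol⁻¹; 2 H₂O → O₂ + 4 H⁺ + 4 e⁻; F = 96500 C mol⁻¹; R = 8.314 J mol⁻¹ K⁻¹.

0.242 L

n(Cr) = 0.761 / 52 = 0.01463 mol, so n(e⁻) = 3 × 0.01463 = 0.04390 mol.
The cells are in series, so the same 0.04390 mol of electrons passes through the second cell.
2 H₂O → O₂ + 4 H⁺ + 4 e⁻ — 4 mol e⁻ per mol O₂, so n(O₂) = 0.04390/4 = 0.01098 mol.
V = nRT/P = (0.01098 × 8.314 × 316) / (119 × 10³) = 2.42 × 10⁻⁴ m³ = 0.242 L.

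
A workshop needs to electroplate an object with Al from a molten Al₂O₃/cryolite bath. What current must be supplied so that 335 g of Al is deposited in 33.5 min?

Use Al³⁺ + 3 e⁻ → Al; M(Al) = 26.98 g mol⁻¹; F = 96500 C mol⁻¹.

n(Al) = 335 / 26.98 = 12.42 mol.
n(e⁻) = 3 × 12.42 = 37.25 mol.
Q = n(e⁻)·F = 37.25 × 96500 = 3595000 C.
I = Q/t = 3595000 / 2010.0 s = 1790 A.

1790 A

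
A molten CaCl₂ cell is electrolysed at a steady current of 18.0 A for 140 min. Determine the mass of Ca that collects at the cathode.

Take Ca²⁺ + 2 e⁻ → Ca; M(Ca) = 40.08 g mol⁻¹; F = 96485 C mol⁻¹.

31.4 g

Q = I·t = 18.00 A × 8400.0 s = 151200 C.
n(e⁻) = Q/F = 151200 / 96485 = 1.567 mol.
Ca²⁺ + 2 e⁻ → Ca, so n(Ca) = n(e⁻)/2 = 0.7835 mol.
m = n·M = 0.7835 × 40.08 = 31.4 g.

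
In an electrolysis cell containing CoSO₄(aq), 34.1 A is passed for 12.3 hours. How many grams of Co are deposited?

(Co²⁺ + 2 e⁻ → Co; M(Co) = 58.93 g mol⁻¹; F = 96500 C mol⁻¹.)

461 g

Q = I·t = 34.10 A × 44280 s = 1510000 C.
n(e⁻) = Q/F = 1510000 / 96500 = 15.65 mol.
Co²⁺ + 2 e⁻ → Co, so n(Co) = n(e⁻)/2 = 7.824 mol.
m = n·M = 7.824 × 58.93 = 461 g.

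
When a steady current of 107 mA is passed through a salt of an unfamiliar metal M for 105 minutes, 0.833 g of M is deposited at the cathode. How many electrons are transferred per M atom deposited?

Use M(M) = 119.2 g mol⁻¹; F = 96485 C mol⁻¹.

Q = I·t = 0.1070 A × 6300.0 s = 674.1 C, so n(e⁻) = 674.1/96485 = 0.006987 mol.
n(M) deposited = 0.833 / 119.2 = 0.006988 mol.
Electrons per atom = n(e⁻)/n(M) = 0.006987 / 0.006988 = 1.00 ≈ 1, so the ion is M⁺.

1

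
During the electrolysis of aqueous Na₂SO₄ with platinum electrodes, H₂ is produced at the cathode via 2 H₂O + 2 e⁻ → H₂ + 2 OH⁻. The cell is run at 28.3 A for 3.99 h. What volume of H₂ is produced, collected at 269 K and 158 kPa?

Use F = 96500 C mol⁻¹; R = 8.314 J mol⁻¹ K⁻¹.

29.8 L

Q = I·t = 28.30 A × 14364 s = 406500 C.
n(e⁻) = Q/F = 406500 / 96500 = 4.212 mol.
2 electrons are transferred per H₂ molecule, so n(H₂) = 4.212 / 2 = 2.106 mol.
V = nRT/P = (2.106 × 8.314 × 269) / (158 × 10³ Pa) = 0.0298 m³ = 29.8 L.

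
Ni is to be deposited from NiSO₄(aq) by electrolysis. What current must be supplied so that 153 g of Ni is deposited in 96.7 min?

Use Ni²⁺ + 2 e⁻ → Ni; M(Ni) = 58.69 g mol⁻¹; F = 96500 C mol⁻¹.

86.7 A

n(Ni) = 153 / 58.69 = 2.607 mol.
n(e⁻) = 2 × 2.607 = 5.214 mol.
Q = n(e⁻)·F = 5.214 × 96500 = 503100 C.
I = Q/t = 503100 / 5802.0 s = 86.7 A.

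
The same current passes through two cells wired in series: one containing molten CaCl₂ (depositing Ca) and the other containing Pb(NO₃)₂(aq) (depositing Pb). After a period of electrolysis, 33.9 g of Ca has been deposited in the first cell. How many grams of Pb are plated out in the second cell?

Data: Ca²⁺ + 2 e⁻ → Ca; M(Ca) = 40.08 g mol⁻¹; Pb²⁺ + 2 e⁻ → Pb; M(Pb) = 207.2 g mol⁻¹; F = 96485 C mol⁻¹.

n(Ca) = 33.9 / 40.08 = 0.8458 mol.
Since Ca²⁺ + 2 e⁻ → Ca, n(e⁻) passed = 2 × 0.8458 = 1.692 mol.
Cells in series carry the same charge, so the same 1.692 mol of electrons passes through cell 2.
Pb²⁺ + 2 e⁻ → Pb, so n(Pb) = 1.692 / 2 = 0.8458 mol.
m(Pb) = 0.8458 × 207.2 = 175 g.

175 g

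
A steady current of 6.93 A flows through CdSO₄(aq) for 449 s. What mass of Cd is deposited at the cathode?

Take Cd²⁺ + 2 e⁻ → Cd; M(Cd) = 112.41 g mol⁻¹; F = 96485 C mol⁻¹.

1.81 g

Q = I·t = 6.930 A × 449.00 s = 3112 C.
n(e⁻) = Q/F = 3112 / 96485 = 0.03225 mol.
Cd²⁺ + 2 e⁻ → Cd, so n(Cd) = n(e⁻)/2 = 0.01612 mol.
m = n·M = 0.01612 × 112.41 = 1.81 g.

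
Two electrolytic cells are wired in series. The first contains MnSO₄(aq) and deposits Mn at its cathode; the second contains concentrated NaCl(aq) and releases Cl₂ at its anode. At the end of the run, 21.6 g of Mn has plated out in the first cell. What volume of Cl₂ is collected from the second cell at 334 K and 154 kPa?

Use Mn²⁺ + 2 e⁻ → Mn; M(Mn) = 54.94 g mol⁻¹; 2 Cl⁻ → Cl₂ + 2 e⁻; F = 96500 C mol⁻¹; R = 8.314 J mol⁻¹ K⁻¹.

7.09 L

n(Mn) = 21.6 / 54.94 = 0.3932 mol, so n(e⁻) = 2 × 0.3932 = 0.7863 mol.
The cells are in series, so the same 0.7863 mol of electrons passes through the second cell.
2 Cl⁻ → Cl₂ + 2 e⁻ — 2 mol e⁻ per mol Cl₂, so n(Cl₂) = 0.7863/2 = 0.3932 mol.
V = nRT/P = (0.3932 × 8.314 × 334) / (154 × 10³) = 0.00709 m³ = 7.09 L.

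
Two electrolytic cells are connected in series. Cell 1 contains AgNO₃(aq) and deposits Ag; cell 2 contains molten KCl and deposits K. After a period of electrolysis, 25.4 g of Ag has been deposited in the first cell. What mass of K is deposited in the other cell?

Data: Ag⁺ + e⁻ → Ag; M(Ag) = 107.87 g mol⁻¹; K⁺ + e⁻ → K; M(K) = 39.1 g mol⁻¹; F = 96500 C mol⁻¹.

9.21 g

n(Ag) = 25.4 / 107.87 = 0.2355 mol.
Since Ag⁺ + e⁻ → Ag, n(e⁻) passed = 1 × 0.2355 = 0.2355 mol.
Cells in series carry the same charge, so the same 0.2355 mol of electrons passes through cell 2.
K⁺ + e⁻ → K, so n(K) = 0.2355 / 1 = 0.2355 mol.
m(K) = 0.2355 × 39.1 = 9.21 g.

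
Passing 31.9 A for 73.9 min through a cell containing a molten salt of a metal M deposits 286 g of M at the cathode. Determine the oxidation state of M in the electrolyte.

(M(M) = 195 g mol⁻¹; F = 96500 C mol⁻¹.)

+1

Q = I·t = 31.90 A × 4434.0 s = 141400 C, so n(e⁻) = 141400/96500 = 1.466 mol.
n(M) deposited = 286 / 195 = 1.467 mol.
Electrons per atom = n(e⁻)/n(M) = 1.466 / 1.467 = 0.999 ≈ 1, so the ion is M⁺.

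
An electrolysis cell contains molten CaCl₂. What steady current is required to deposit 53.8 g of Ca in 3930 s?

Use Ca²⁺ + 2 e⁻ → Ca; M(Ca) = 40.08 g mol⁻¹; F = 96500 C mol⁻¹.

65.9 A

n(Ca) = 53.8 / 40.08 = 1.342 mol.
n(e⁻) = 2 × 1.342 = 2.685 mol.
Q = n(e⁻)·F = 2.685 × 96500 = 259100 C.
I = Q/t = 259100 / 3930.0 s = 65.9 A.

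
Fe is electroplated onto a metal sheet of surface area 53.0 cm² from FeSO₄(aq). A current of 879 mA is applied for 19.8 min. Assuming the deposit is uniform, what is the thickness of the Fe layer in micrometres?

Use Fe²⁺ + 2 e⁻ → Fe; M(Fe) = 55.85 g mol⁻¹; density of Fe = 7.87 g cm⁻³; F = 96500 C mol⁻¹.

7.24 μm

Q = I·t = 0.8790 × 1188.0 = 1044 C; n(e⁻) = 0.01082 mol.
n(Fe) = n(e⁻)/2 = 0.005411 mol, so m = 0.005411 × 55.85 = 0.3022 g.
Volume = m/ρ = 0.3022 / 7.87 = 0.03840 cm³.
Thickness = V/A = 0.03840 / 53.0 = 7.24 × 10⁻⁴ cm = 7.24 μm.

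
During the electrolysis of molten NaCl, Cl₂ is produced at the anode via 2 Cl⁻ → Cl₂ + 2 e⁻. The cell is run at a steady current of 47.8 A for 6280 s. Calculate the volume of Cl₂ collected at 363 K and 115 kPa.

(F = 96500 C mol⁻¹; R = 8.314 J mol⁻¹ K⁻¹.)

Q = I·t = 47.80 A × 6280.0 s = 300200 C.
n(e⁻) = Q/F = 300200 / 96500 = 3.111 mol.
2 electrons are transferred per Cl₂ molecule, so n(Cl₂) = 3.111 / 2 = 1.555 mol.
V = nRT/P = (1.555 × 8.314 × 363) / (115 × 10³ Pa) = 0.0408 m³ = 40.8 L.

40.8 L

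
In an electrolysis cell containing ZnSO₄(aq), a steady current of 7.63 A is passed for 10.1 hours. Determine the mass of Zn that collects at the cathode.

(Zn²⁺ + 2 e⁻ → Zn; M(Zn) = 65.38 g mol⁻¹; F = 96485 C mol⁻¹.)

Q = I·t = 7.630 A × 36360 s = 277400 C.
n(e⁻) = Q/F = 277400 / 96485 = 2.875 mol.
Zn²⁺ + 2 e⁻ → Zn, so n(Zn) = n(e⁻)/2 = 1.438 mol.
m = n·M = 1.438 × 65.38 = 94.0 g.

94.0 g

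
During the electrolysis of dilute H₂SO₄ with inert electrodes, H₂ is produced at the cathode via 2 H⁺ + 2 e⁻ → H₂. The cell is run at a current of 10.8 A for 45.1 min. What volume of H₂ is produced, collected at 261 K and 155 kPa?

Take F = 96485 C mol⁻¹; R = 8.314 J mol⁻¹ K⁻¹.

Q = I·t = 10.80 A × 2706.0 s = 29220 C.
n(e⁻) = Q/F = 29220 / 96485 = 0.3029 mol.
2 electrons are transferred per H₂ molecule, so n(H₂) = 0.3029 / 2 = 0.1514 mol.
V = nRT/P = (0.1514 × 8.314 × 261) / (155 × 10³ Pa) = 0.00212 m³ = 2.12 L.

2.12 L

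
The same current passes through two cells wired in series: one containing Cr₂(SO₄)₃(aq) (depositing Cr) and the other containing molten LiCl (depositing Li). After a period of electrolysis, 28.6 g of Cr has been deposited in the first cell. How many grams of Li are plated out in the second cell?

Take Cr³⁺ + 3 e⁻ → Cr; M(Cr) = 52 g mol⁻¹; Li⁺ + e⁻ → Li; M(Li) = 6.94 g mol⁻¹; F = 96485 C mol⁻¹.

11.5 g

n(Cr) = 28.6 / 52 = 0.5500 mol.
Since Cr³⁺ + 3 e⁻ → Cr, n(e⁻) passed = 3 × 0.5500 = 1.650 mol.
Cells in series carry the same charge, so the same 1.650 mol of electrons passes through cell 2.
Li⁺ + e⁻ → Li, so n(Li) = 1.650 / 1 = 1.650 mol.
m(Li) = 1.650 × 6.94 = 11.5 g.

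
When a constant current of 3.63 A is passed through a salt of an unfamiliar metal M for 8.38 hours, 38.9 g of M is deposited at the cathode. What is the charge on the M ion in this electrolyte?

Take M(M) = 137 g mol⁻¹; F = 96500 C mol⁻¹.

+4

Q = I·t = 3.630 A × 30168 s = 109500 C, so n(e⁻) = 109500/96500 = 1.135 mol.
n(M) deposited = 38.9 / 137 = 0.2839 mol.
Electrons per atom = n(e⁻)/n(M) = 1.135 / 0.2839 = 4.00 ≈ 4, so the ion is M⁴⁺.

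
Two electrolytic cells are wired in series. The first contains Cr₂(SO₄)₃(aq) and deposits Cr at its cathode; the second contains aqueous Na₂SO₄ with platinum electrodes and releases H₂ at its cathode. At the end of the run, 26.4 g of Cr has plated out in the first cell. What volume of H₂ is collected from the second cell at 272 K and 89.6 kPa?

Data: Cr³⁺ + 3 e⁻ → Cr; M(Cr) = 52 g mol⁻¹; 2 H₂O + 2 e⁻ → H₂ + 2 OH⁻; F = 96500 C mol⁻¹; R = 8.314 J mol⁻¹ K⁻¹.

19.2 L

n(Cr) = 26.4 / 52 = 0.5077 mol, so n(e⁻) = 3 × 0.5077 = 1.523 mol.
The cells are in series, so the same 1.523 mol of electrons passes through the second cell.
2 H₂O + 2 e⁻ → H₂ + 2 OH⁻ — 2 mol e⁻ per mol H₂, so n(H₂) = 1.523/2 = 0.7615 mol.
V = nRT/P = (0.7615 × 8.314 × 272) / (89.6 × 10³) = 0.0192 m³ = 19.2 L.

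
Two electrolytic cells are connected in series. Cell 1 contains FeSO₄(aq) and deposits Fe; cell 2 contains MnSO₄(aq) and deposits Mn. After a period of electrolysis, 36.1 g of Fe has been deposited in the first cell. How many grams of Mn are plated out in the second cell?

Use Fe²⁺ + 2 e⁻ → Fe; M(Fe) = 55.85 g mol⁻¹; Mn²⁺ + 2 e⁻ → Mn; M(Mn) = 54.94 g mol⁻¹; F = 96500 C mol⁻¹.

35.5 g

n(Fe) = 36.1 / 55.85 = 0.6464 mol.
Since Fe²⁺ + 2 e⁻ → Fe, n(e⁻) passed = 2 × 0.6464 = 1.293 mol.
Cells in series carry the same charge, so the same 1.293 mol of electrons passes through cell 2.
Mn²⁺ + 2 e⁻ → Mn, so n(Mn) = 1.293 / 2 = 0.6464 mol.
m(Mn) = 0.6464 × 54.94 = 35.5 g.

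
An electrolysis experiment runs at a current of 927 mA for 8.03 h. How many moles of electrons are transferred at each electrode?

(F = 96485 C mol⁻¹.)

Q = I·t = 0.9270 A × 28908 s = 26800 C.
n(e⁻) = Q/F = 26800 / 96485 = 0.278 mol.

0.278 mol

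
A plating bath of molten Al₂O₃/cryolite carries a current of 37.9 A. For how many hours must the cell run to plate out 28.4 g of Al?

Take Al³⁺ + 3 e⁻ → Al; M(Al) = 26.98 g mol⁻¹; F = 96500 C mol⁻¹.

n(Al) = m/M = 28.4 / 26.98 = 1.053 mol.
Each Al atom requires 3 electrons, so n(e⁻) = 3 × 1.053 = 3.158 mol.
Q = n(e⁻)·F = 3.158 × 96500 = 304700 C.
t = Q/I = 304700 / 37.90 A = 8041 s = 2.23 h.

2.23 h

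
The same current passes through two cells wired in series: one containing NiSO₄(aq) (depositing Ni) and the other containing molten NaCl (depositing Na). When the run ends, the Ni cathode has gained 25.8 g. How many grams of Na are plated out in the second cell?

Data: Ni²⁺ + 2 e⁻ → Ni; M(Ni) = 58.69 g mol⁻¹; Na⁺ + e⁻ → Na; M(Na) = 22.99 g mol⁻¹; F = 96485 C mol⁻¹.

n(Ni) = 25.8 / 58.69 = 0.4396 mol.
Since Ni²⁺ + 2 e⁻ → Ni, n(e⁻) passed = 2 × 0.4396 = 0.8792 mol.
Cells in series carry the same charge, so the same 0.8792 mol of electrons passes through cell 2.
Na⁺ + e⁻ → Na, so n(Na) = 0.8792 / 1 = 0.8792 mol.
m(Na) = 0.8792 × 22.99 = 20.2 g.

20.2 g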